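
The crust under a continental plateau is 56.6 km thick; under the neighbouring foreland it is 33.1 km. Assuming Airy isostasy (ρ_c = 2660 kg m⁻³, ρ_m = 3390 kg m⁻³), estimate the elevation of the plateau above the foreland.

Excess crust Δ = 56.6 km − 33.1 km = 23.5 km, split between elevation h and root r with h + r = Δ.
Airy balance ρ_c h = (ρ_m − ρ_c) r gives r = h ρ_c/(ρ_m − ρ_c), so h (1 + ρ_c/(ρ_m − ρ_c)) = Δ, i.e. h = Δ (ρ_m − ρ_c)/ρ_m.
h = 23.5 km × 730/3390 = 5.06 km.

5.06 km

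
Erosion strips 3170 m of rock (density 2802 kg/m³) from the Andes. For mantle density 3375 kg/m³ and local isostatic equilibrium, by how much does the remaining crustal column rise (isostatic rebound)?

2630 m

Unloading: uplift u = e ρ_c/ρ_m = 3170 m × 2802/3375 = 2630 m.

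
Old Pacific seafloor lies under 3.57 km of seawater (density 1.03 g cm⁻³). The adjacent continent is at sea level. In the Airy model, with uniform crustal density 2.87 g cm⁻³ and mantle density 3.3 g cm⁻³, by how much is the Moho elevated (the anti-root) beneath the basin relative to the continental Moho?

15.3 km

By Archimedes' principle applied to the lithosphere: replacing crust with seawater at the top is compensated by replacing crust with mantle at the base: d (ρ_c − ρ_w) = a (ρ_m − ρ_c).
a = d (ρ_c − ρ_w)/(ρ_m − ρ_c) = 3.57 km × 1.84/0.43 = 15.3 km.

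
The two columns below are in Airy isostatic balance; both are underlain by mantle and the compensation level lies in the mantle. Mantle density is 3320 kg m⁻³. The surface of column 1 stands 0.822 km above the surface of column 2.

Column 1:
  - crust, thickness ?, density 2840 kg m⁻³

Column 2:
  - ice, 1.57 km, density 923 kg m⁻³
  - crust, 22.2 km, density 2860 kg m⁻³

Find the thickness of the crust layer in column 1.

34.8 km

Take the compensation level at the base of the deeper column (depth z_c below the surface of column 1) and equate Σ ρ_i t_i down to z_c; mantle fills any gap and the z_c terms cancel.
Column 1: x×2840 + (z_c − 0 − x)×3320
Column 2: 0.822×0 + 1.57×923 + 22.2×2860 + (z_c − 0.822 − 23.77)×3320
The z_c×3320 term appears on both sides and cancels. Collect the known terms of each column as K = Σ(ρt)_known − 3320 × (depth of known layers): K_1 = 0 − 3320×0 = 0; K_2 = 64941.11 − 3320×(0.822 + 23.77) = −16704.33.
Balance: K_1 − x×(3320 − 2840) = K_2, so x = (K_1 − K_2)/(3320 − 2840) = 16704.3/480 = 34.8 km.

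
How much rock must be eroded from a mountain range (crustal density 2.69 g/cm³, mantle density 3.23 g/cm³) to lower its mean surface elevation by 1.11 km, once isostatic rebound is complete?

6.64 km

Net drop Δ = e − u = e − e ρ_c/ρ_m = e (ρ_m − ρ_c)/ρ_m.
e = Δ ρ_m/(ρ_m − ρ_c) = 1.11 km × 3.23/0.54 = 6.64 km.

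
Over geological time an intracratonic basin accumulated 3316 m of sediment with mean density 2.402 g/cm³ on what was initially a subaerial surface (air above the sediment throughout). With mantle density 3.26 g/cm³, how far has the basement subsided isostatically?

Subaerial load: s = t ρ_sed / ρ_m = 3316 m × 2.402/3.26 = 2440 m.

2440 m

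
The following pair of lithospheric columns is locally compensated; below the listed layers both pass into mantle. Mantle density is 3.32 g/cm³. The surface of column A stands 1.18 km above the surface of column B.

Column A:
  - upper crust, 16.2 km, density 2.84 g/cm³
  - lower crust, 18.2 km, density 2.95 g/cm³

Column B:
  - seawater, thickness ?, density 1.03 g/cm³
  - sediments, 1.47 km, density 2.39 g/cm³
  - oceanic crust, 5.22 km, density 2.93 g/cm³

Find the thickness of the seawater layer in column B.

Take the compensation level at the base of the deeper column (depth z_c below the surface of column A) and equate Σ ρ_i t_i down to z_c; mantle fills any gap and the z_c terms cancel.
Column A: 16.2×2.84 + 18.2×2.95 + (z_c − 34.4)×3.32
Column B: 1.18×0 + x×1.03 + 1.47×2.39 + 5.22×2.93 + (z_c − 1.18 − 6.69 − x)×3.32
The z_c×3.32 term appears on both sides and cancels. Collect the known terms of each column as K = Σ(ρt)_known − 3.32 × (depth of known layers): K_A = 99.698 − 3.32×34.4 = −14.51; K_B = 18.8079 − 3.32×(1.18 + 6.69) = −7.3205.
Balance: K_A = K_B − x×(3.32 − 1.03), so x = (K_B − K_A)/(3.32 − 1.03) = 7.1895/2.29 = 3.14 km.

3.14 km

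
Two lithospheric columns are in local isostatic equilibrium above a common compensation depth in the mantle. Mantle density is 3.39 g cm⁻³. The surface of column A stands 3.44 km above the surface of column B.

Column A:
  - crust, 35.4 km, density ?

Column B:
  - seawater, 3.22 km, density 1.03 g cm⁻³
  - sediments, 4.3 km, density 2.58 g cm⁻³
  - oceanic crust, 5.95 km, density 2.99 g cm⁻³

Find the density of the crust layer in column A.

2.68 g cm⁻³

Take the compensation level at the base of the deeper column (depth z_c below the surface of column A) and equate Σ ρ_i t_i down to z_c; mantle fills any gap and the z_c terms cancel.
Column A: 35.4×ρ + (z_c − 35.4)×3.39
Column B: 3.44×0 + 3.22×1.03 + 4.3×2.58 + 5.95×2.99 + (z_c − 3.44 − 13.47)×3.39
The z_c×3.39 term appears on both sides and cancels. Collect the known terms of each column as K = Σ(ρt)_known − 3.39 × (depth of known layers): K_A = 0 − 3.39×35.4 = −120.006; K_B = 32.2011 − 3.39×(3.44 + 13.47) = −25.1238.
Balance: K_A + 35.4×ρ = K_B, so ρ = (K_B − K_A)/35.4 = 94.8822/35.4 = 2.68 g cm⁻³.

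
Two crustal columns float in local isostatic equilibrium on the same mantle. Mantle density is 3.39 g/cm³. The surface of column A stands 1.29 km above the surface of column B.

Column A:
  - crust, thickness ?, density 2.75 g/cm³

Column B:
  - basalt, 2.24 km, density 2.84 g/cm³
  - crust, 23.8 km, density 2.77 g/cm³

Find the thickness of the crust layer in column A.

Take the compensation level at the base of the deeper column (depth z_c below the surface of column A) and equate Σ ρ_i t_i down to z_c; mantle fills any gap and the z_c terms cancel.
Column A: x×2.75 + (z_c − 0 − x)×3.39
Column B: 1.29×0 + 2.24×2.84 + 23.8×2.77 + (z_c − 1.29 − 26.04)×3.39
The z_c×3.39 term appears on both sides and cancels. Collect the known terms of each column as K = Σ(ρt)_known − 3.39 × (depth of known layers): K_A = 0 − 3.39×0 = 0; K_B = 72.2876 − 3.39×(1.29 + 26.04) = −20.3611.
Balance: K_A − x×(3.39 − 2.75) = K_B, so x = (K_A − K_B)/(3.39 − 2.75) = 20.3611/0.64 = 31.8 km.

31.8 km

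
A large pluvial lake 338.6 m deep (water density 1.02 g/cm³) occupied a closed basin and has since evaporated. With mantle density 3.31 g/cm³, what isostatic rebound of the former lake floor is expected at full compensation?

104 m

u = d ρ_w/ρ_m = 338.6 m × 1.02/3.31 = 104 m.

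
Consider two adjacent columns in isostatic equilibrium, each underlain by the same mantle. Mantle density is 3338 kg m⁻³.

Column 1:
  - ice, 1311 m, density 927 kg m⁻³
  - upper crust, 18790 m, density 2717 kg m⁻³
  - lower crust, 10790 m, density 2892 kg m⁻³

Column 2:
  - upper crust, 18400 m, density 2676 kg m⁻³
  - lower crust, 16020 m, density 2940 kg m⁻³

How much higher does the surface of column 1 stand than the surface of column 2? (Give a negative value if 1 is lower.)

For any compensation level in the mantle, the mantle terms cancel and isostasy reduces to e = (Σt_1 − Σt_2) − (Σ(ρt)_1 − Σ(ρt)_2) / ρ_m.
Σt_1 = 30891 m; Σt_2 = 34420 m; Σ(ρt)_1 = 83472407; Σ(ρt)_2 = 96337200 (in m·kg m⁻³).
e = (30891 − 34420) − (83472407 − 96337200) / 3338 = 325 m.

325 m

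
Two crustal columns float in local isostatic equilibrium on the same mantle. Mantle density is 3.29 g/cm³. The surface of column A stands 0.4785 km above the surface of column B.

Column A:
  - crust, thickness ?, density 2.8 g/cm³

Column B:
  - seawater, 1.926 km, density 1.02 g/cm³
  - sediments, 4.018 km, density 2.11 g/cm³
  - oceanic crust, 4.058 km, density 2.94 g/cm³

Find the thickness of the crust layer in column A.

Take the compensation level at the base of the deeper column (depth z_c below the surface of column A) and equate Σ ρ_i t_i down to z_c; mantle fills any gap and the z_c terms cancel.
Column A: x×2.8 + (z_c − 0 − x)×3.29
Column B: 0.4785×0 + 1.926×1.02 + 4.018×2.11 + 4.058×2.94 + (z_c − 0.4785 − 10.002)×3.29
The z_c×3.29 term appears on both sides and cancels. Collect the known terms of each column as K = Σ(ρt)_known − 3.29 × (depth of known layers): K_A = 0 − 3.29×0 = 0; K_B = 22.37302 − 3.29×(0.4785 + 10.002) = −12.107825.
Balance: K_A − x×(3.29 − 2.8) = K_B, so x = (K_A − K_B)/(3.29 − 2.8) = 12.1078/0.49 = 24.7 km.

24.7 km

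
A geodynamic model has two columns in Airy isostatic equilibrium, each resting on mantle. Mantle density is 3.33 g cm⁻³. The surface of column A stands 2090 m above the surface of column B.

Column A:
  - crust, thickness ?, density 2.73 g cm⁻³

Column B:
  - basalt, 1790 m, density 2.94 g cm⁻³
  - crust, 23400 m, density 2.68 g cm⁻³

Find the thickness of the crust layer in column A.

Take the compensation level at the base of the deeper column (depth z_c below the surface of column A) and equate Σ ρ_i t_i down to z_c; mantle fills any gap and the z_c terms cancel.
Column A: x×2.73 + (z_c − 0 − x)×3.33
Column B: 2090×0 + 1790×2.94 + 23400×2.68 + (z_c − 2090 − 25190)×3.33
The z_c×3.33 term appears on both sides and cancels. Collect the known terms of each column as K = Σ(ρt)_known − 3.33 × (depth of known layers): K_A = 0 − 3.33×0 = 0; K_B = 67974.6 − 3.33×(2090 + 25190) = −22867.8.
Balance: K_A − x×(3.33 − 2.73) = K_B, so x = (K_A − K_B)/(3.33 − 2.73) = 22867.8/0.6 = 38100 m.

38100 m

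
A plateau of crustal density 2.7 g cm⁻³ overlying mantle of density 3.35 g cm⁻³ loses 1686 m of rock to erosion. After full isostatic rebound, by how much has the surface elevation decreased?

327 m

Rebound u = e ρ_c/ρ_m = 1686 m × 2.7/3.35 = 1359 m.
Net surface drop = e − u = 1686 m − 1359 m = e (ρ_m − ρ_c)/ρ_m = 327 m.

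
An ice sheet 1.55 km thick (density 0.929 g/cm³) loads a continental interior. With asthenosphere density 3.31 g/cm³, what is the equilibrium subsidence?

0.435 km

Isostatic balance requires: the ice load ρ_ice t is balanced by mantle displaced below, ρ_m s.
s = t ρ_ice / ρ_m = 1.55 km × 0.929/3.31 = 0.435 km.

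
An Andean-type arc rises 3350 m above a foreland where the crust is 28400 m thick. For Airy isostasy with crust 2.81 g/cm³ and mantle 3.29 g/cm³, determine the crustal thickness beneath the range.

Root depth r = h ρ_c / (ρ_m − ρ_c) = 3350 m × 2.81 / 0.48 = 19610 m.
Total thickness = T + h + r = 28400 m + 3350 m + 19610 m = 51400 m.

51400 m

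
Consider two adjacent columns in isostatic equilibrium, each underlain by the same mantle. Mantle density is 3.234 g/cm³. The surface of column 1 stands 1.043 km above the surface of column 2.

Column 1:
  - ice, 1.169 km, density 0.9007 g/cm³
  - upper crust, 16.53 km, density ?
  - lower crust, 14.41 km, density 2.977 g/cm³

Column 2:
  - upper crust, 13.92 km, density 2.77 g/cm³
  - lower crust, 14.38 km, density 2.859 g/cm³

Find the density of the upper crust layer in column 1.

Take the compensation level at the base of the deeper column (depth z_c below the surface of column 1) and equate Σ ρ_i t_i down to z_c; mantle fills any gap and the z_c terms cancel.
Column 1: 1.169×0.9007 + 16.53×ρ + 14.41×2.977 + (z_c − 32.109)×3.234
Column 2: 1.043×0 + 13.92×2.77 + 14.38×2.859 + (z_c − 1.043 − 28.3)×3.234
The z_c×3.234 term appears on both sides and cancels. Collect the known terms of each column as K = Σ(ρt)_known − 3.234 × (depth of known layers): K_1 = 43.9514883 − 3.234×32.109 = −59.8890177; K_2 = 79.67082 − 3.234×(1.043 + 28.3) = −15.224442.
Balance: K_1 + 16.53×ρ = K_2, so ρ = (K_2 − K_1)/16.53 = 44.6646/16.53 = 2.7 g/cm³.

2.7 g/cm³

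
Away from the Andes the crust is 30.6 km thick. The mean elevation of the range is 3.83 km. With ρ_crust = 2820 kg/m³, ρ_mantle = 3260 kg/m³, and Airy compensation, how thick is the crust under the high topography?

59 km

Root depth r = h ρ_c / (ρ_m − ρ_c) = 3.83 km × 2820 / 440 = 24.55 km.
Total thickness = T + h + r = 30.6 km + 3.83 km + 24.55 km = 59 km.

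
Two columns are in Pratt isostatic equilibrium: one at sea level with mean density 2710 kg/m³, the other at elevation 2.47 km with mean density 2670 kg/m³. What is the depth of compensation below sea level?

ρ_ref D = ρ (D + h) → D (ρ_ref − ρ) = ρ h.
D = ρ h/(ρ_ref − ρ) = 2670 × 2.47 km/(2710 − 2670) = 165 km.

165 km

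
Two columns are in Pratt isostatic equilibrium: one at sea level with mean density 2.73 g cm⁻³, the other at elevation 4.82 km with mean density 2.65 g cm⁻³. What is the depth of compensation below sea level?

160 km

ρ_ref D = ρ (D + h) → D (ρ_ref − ρ) = ρ h.
D = ρ h/(ρ_ref − ρ) = 2.65 × 4.82 km/(2.73 − 2.65) = 160 km.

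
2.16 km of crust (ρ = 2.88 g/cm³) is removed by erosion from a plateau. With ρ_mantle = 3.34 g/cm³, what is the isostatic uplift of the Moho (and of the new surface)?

1.86 km

Unloading: uplift u = e ρ_c/ρ_m = 2.16 km × 2.88/3.34 = 1.86 km.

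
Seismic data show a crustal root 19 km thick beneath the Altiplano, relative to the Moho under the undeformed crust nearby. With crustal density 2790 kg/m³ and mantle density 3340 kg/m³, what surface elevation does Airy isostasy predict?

3.75 km

In Airy isostatic equilibrium: ρ_c h = (ρ_m − ρ_c) r.
h = r (ρ_m − ρ_c) / ρ_c = 19 km × (3340 − 2790) / 2790 = 3.75 km.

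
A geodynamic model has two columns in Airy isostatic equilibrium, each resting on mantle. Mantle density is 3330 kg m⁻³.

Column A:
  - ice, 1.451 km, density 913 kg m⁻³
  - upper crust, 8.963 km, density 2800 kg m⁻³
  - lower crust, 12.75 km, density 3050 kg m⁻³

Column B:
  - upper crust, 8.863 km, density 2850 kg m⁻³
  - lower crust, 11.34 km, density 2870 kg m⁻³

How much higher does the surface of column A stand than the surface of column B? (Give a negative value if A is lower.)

For any compensation level in the mantle, the mantle terms cancel and isostasy reduces to e = (Σt_A − Σt_B) − (Σ(ρt)_A − Σ(ρt)_B) / ρ_m.
Σt_A = 23.164 km; Σt_B = 20.203 km; Σ(ρt)_A = 65308.663; Σ(ρt)_B = 57805.35 (in km·kg m⁻³).
e = (23.164 − 20.203) − (65308.663 − 57805.35) / 3330 = 0.708 km.

0.708 km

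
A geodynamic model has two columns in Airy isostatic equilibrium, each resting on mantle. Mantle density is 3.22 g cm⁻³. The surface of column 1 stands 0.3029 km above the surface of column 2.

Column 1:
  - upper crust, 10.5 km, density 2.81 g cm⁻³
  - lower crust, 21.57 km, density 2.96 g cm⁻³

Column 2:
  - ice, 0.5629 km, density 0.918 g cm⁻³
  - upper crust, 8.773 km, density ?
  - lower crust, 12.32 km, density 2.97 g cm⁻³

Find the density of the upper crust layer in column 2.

2.7 g cm⁻³

Take the compensation level at the base of the deeper column (depth z_c below the surface of column 1) and equate Σ ρ_i t_i down to z_c; mantle fills any gap and the z_c terms cancel.
Column 1: 10.5×2.81 + 21.57×2.96 + (z_c − 32.07)×3.22
Column 2: 0.3029×0 + 0.5629×0.918 + 8.773×ρ + 12.32×2.97 + (z_c − 0.3029 − 21.6559)×3.22
The z_c×3.22 term appears on both sides and cancels. Collect the known terms of each column as K = Σ(ρt)_known − 3.22 × (depth of known layers): K_1 = 93.3522 − 3.22×32.07 = −9.9132; K_2 = 37.1071422 − 3.22×(0.3029 + 21.6559) = −33.6001938.
Balance: K_1 = K_2 + 8.773×ρ, so ρ = (K_1 − K_2)/8.773 = 23.687/8.773 = 2.7 g cm⁻³.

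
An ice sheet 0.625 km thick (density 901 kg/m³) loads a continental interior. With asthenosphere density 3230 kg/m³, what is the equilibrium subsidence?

For local isostatic compensation: the ice load ρ_ice t is balanced by mantle displaced below, ρ_m s.
s = t ρ_ice / ρ_m = 0.625 km × 901/3230 = 0.174 km.

0.174 km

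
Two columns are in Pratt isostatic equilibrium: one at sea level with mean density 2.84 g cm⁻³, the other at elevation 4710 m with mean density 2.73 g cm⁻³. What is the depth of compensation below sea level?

ρ_ref D = ρ (D + h) → D (ρ_ref − ρ) = ρ h.
D = ρ h/(ρ_ref − ρ) = 2.73 × 4710 m/(2.84 − 2.73) = 117000 m.

117000 m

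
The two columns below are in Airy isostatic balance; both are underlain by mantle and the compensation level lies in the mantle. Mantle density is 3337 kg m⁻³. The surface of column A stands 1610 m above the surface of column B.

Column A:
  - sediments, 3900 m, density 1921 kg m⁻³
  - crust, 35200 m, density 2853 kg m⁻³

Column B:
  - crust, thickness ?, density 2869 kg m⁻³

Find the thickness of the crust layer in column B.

Take the compensation level at the base of the deeper column (depth z_c below the surface of column A) and equate Σ ρ_i t_i down to z_c; mantle fills any gap and the z_c terms cancel.
Column A: 3900×1921 + 35200×2853 + (z_c − 39100)×3337
Column B: 1610×0 + x×2869 + (z_c − 1610 − 0 − x)×3337
The z_c×3337 term appears on both sides and cancels. Collect the known terms of each column as K = Σ(ρt)_known − 3337 × (depth of known layers): K_A = 107917500 − 3337×39100 = −22559200; K_B = 0 − 3337×(1610 + 0) = −5372570.
Balance: K_A = K_B − x×(3337 − 2869), so x = (K_B − K_A)/(3337 − 2869) = 17186600/468 = 36700 m.

36700 m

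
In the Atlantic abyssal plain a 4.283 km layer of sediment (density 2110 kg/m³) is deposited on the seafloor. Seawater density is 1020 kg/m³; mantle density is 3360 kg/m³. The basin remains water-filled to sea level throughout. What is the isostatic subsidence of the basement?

2 km

Submarine loading: the sediment displaces seawater, and the subsidence is in turn flooded, so s (ρ_m − ρ_w) = t (ρ_sed − ρ_w).
s = 4.283 km × (2110 − 1020) / (3360 − 1020) = 2 km.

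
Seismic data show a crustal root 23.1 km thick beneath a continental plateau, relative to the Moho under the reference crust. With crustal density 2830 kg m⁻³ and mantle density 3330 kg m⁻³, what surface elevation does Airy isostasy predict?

By Archimedes' principle applied to the lithosphere: ρ_c h = (ρ_m − ρ_c) r.
h = r (ρ_m − ρ_c) / ρ_c = 23.1 km × (3330 − 2830) / 2830 = 4.08 km.

4.08 km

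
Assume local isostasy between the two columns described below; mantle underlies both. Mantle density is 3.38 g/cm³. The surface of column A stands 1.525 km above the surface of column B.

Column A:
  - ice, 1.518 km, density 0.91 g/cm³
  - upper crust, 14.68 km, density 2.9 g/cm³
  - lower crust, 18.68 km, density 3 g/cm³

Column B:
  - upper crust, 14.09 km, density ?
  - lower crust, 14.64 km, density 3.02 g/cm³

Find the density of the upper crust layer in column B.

2.85 g/cm³

Take the compensation level at the base of the deeper column (depth z_c below the surface of column A) and equate Σ ρ_i t_i down to z_c; mantle fills any gap and the z_c terms cancel.
Column A: 1.518×0.91 + 14.68×2.9 + 18.68×3 + (z_c − 34.878)×3.38
Column B: 1.525×0 + 14.09×ρ + 14.64×3.02 + (z_c − 1.525 − 28.73)×3.38
The z_c×3.38 term appears on both sides and cancels. Collect the known terms of each column as K = Σ(ρt)_known − 3.38 × (depth of known layers): K_A = 99.99338 − 3.38×34.878 = −17.89426; K_B = 44.2128 − 3.38×(1.525 + 28.73) = −58.0491.
Balance: K_A = K_B + 14.09×ρ, so ρ = (K_A − K_B)/14.09 = 40.1548/14.09 = 2.85 g/cm³.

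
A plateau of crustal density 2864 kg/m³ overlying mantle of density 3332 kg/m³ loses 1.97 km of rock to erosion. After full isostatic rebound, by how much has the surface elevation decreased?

0.277 km

Rebound u = e ρ_c/ρ_m = 1.97 km × 2864/3332 = 1.693 km.
Net surface drop = e − u = 1.97 km − 1.693 km = e (ρ_m − ρ_c)/ρ_m = 0.277 km.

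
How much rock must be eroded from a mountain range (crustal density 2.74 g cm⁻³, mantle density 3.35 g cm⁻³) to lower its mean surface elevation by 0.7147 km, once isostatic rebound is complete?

Net drop Δ = e − u = e − e ρ_c/ρ_m = e (ρ_m − ρ_c)/ρ_m.
e = Δ ρ_m/(ρ_m − ρ_c) = 0.7147 km × 3.35/0.61 = 3.92 km.

3.92 km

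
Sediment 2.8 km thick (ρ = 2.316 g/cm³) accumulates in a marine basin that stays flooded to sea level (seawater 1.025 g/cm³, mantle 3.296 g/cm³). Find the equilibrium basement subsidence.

Submarine loading: the sediment displaces seawater, and the subsidence is in turn flooded, so s (ρ_m − ρ_w) = t (ρ_sed − ρ_w).
s = 2.8 km × (2.316 − 1.025) / (3.296 − 1.025) = 1.59 km.

1.59 km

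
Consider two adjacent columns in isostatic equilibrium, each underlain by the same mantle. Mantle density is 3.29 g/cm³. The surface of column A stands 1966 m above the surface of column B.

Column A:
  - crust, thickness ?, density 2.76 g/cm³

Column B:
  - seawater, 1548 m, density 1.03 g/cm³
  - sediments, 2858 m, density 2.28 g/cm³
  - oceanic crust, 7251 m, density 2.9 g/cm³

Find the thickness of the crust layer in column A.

29600 m

Take the compensation level at the base of the deeper column (depth z_c below the surface of column A) and equate Σ ρ_i t_i down to z_c; mantle fills any gap and the z_c terms cancel.
Column A: x×2.76 + (z_c − 0 − x)×3.29
Column B: 1966×0 + 1548×1.03 + 2858×2.28 + 7251×2.9 + (z_c − 1966 − 11657)×3.29
The z_c×3.29 term appears on both sides and cancels. Collect the known terms of each column as K = Σ(ρt)_known − 3.29 × (depth of known layers): K_A = 0 − 3.29×0 = 0; K_B = 29138.58 − 3.29×(1966 + 11657) = −15681.09.
Balance: K_A − x×(3.29 − 2.76) = K_B, so x = (K_A − K_B)/(3.29 − 2.76) = 15681.1/0.53 = 29600 m.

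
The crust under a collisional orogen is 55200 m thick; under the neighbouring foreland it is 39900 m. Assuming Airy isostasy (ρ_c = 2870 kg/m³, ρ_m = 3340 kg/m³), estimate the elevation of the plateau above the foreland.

Excess crust Δ = 55200 m − 39900 m = 15300 m, split between elevation h and root r with h + r = Δ.
Airy balance ρ_c h = (ρ_m − ρ_c) r gives r = h ρ_c/(ρ_m − ρ_c), so h (1 + ρ_c/(ρ_m − ρ_c)) = Δ, i.e. h = Δ (ρ_m − ρ_c)/ρ_m.
h = 15300 m × 470/3340 = 2150 m.

2150 m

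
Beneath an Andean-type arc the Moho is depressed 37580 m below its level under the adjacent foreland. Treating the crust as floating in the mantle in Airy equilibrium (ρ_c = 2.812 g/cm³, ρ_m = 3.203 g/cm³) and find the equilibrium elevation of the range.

5230 m

By Archimedes' principle applied to the lithosphere: ρ_c h = (ρ_m − ρ_c) r.
h = r (ρ_m − ρ_c) / ρ_c = 37580 m × (3.203 − 2.812) / 2.812 = 5230 m.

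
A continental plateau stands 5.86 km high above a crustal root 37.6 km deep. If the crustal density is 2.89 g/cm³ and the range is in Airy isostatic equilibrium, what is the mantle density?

Airy balance: ρ_c h = (ρ_m − ρ_c) r → ρ_m = ρ_c (1 + h/r).
ρ_m = 2.89 × (1 + 5.86 km/37.6 km) = 3.34 g/cm³.

3.34 g/cm³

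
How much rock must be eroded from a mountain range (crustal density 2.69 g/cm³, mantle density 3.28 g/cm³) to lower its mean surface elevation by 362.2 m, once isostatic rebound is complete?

Net drop Δ = e − u = e − e ρ_c/ρ_m = e (ρ_m − ρ_c)/ρ_m.
e = Δ ρ_m/(ρ_m − ρ_c) = 362.2 m × 3.28/0.59 = 2010 m.

2010 m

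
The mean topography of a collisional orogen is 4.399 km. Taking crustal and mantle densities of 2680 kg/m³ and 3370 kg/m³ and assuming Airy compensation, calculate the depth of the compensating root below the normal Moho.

17.1 km

Isostatic balance requires: the weight of the topography is balanced by the buoyancy of the root, ρ_c h = (ρ_m − ρ_c) r.
r = h · ρ_c / (ρ_m − ρ_c) = 4.399 km × 2680 / (3370 − 2680) = 17.1 km.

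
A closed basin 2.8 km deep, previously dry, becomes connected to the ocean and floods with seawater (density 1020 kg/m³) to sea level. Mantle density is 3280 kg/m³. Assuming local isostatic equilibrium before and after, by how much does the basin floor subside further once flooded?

1.26 km

After flooding the water column is d + s deep. Its weight must equal the weight of mantle displaced by the extra subsidence s: (d + s) ρ_w = s ρ_m.
s = d ρ_w / (ρ_m − ρ_w) = 2.8 km × 1020/(3280 − 1020) = 1.26 km.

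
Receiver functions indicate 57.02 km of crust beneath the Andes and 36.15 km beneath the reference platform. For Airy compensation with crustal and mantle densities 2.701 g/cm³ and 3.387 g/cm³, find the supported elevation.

4.23 km

Excess crust Δ = 57.02 km − 36.15 km = 20.87 km, split between elevation h and root r with h + r = Δ.
Airy balance ρ_c h = (ρ_m − ρ_c) r gives r = h ρ_c/(ρ_m − ρ_c), so h (1 + ρ_c/(ρ_m − ρ_c)) = Δ, i.e. h = Δ (ρ_m − ρ_c)/ρ_m.
h = 20.87 km × 0.686/3.387 = 4.23 km.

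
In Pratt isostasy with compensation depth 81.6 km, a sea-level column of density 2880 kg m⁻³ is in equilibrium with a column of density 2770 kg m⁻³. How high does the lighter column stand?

ρ_ref D = ρ (D + h) → h = D (ρ_ref − ρ)/ρ.
h = 81.6 km × (2880 − 2770)/2770 = 3.24 km.

3.24 km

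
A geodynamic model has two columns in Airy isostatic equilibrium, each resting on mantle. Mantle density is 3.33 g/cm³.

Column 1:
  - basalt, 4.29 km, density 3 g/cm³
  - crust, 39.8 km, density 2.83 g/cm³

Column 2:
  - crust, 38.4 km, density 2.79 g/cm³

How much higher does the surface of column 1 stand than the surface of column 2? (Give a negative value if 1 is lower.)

For any compensation level in the mantle, the mantle terms cancel and isostasy reduces to e = (Σt_1 − Σt_2) − (Σ(ρt)_1 − Σ(ρt)_2) / ρ_m.
Σt_1 = 44.09 km; Σt_2 = 38.4 km; Σ(ρt)_1 = 125.504; Σ(ρt)_2 = 107.136 (in km·g/cm³).
e = (44.09 − 38.4) − (125.504 − 107.136) / 3.33 = 0.174 km.

0.174 km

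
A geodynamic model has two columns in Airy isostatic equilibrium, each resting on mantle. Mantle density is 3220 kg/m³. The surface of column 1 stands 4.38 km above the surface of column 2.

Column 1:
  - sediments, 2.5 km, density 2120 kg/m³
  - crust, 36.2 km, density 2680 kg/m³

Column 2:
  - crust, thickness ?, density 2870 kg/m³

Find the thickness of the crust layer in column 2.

23.4 km

Take the compensation level at the base of the deeper column (depth z_c below the surface of column 1) and equate Σ ρ_i t_i down to z_c; mantle fills any gap and the z_c terms cancel.
Column 1: 2.5×2120 + 36.2×2680 + (z_c − 38.7)×3220
Column 2: 4.38×0 + x×2870 + (z_c − 4.38 − 0 − x)×3220
The z_c×3220 term appears on both sides and cancels. Collect the known terms of each column as K = Σ(ρt)_known − 3220 × (depth of known layers): K_1 = 102316 − 3220×38.7 = −22298; K_2 = 0 − 3220×(4.38 + 0) = −14103.6.
Balance: K_1 = K_2 − x×(3220 − 2870), so x = (K_2 − K_1)/(3220 − 2870) = 8194.4/350 = 23.4 km.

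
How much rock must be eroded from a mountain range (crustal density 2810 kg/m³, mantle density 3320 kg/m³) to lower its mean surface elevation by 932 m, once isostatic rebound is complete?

Net drop Δ = e − u = e − e ρ_c/ρ_m = e (ρ_m − ρ_c)/ρ_m.
e = Δ ρ_m/(ρ_m − ρ_c) = 932 m × 3320/510 = 6070 m.

6070 m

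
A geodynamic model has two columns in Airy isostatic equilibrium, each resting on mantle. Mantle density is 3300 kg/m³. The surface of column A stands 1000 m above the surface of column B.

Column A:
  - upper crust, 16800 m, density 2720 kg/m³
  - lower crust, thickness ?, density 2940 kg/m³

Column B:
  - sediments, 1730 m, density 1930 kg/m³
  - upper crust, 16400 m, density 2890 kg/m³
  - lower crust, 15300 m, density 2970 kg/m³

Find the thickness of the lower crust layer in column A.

Take the compensation level at the base of the deeper column (depth z_c below the surface of column A) and equate Σ ρ_i t_i down to z_c; mantle fills any gap and the z_c terms cancel.
Column A: 16800×2720 + x×2940 + (z_c − 16800 − x)×3300
Column B: 1000×0 + 1730×1930 + 16400×2890 + 15300×2970 + (z_c − 1000 − 33430)×3300
The z_c×3300 term appears on both sides and cancels. Collect the known terms of each column as K = Σ(ρt)_known − 3300 × (depth of known layers): K_A = 45696000 − 3300×16800 = −9744000; K_B = 96175900 − 3300×(1000 + 33430) = −17443100.
Balance: K_A − x×(3300 − 2940) = K_B, so x = (K_A − K_B)/(3300 − 2940) = 7699100/360 = 21400 m.

21400 m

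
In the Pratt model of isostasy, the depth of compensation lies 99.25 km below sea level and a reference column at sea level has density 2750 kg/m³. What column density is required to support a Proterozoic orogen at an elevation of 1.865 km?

Pratt balance: ρ_ref D = ρ (D + h).
ρ = ρ_ref D/(D + h) = 2750 × 99.25 km/(99.25 km + 1.865 km) = 2700 kg/m³.

2700 kg/m³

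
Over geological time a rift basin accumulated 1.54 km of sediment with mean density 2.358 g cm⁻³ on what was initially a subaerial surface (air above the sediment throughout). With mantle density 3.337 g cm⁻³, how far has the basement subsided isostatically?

1.09 km

Subaerial load: s = t ρ_sed / ρ_m = 1.54 km × 2.358/3.337 = 1.09 km.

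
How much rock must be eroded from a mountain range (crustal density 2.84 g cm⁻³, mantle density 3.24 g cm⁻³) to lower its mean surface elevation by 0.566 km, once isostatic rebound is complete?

4.58 km

Net drop Δ = e − u = e − e ρ_c/ρ_m = e (ρ_m − ρ_c)/ρ_m.
e = Δ ρ_m/(ρ_m − ρ_c) = 0.566 km × 3.24/0.4 = 4.58 km.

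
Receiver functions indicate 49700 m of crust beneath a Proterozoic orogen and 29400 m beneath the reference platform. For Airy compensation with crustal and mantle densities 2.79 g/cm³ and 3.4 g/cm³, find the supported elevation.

3640 m

Excess crust Δ = 49700 m − 29400 m = 20300 m, split between elevation h and root r with h + r = Δ.
Airy balance ρ_c h = (ρ_m − ρ_c) r gives r = h ρ_c/(ρ_m − ρ_c), so h (1 + ρ_c/(ρ_m − ρ_c)) = Δ, i.e. h = Δ (ρ_m − ρ_c)/ρ_m.
h = 20300 m × 0.61/3.4 = 3640 m.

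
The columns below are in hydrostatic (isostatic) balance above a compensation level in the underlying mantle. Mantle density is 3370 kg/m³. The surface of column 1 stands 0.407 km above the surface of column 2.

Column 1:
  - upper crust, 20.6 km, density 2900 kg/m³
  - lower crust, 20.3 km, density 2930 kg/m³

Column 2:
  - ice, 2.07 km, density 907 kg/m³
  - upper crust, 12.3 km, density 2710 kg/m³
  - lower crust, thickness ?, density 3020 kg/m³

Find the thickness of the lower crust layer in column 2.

11.5 km

Take the compensation level at the base of the deeper column (depth z_c below the surface of column 1) and equate Σ ρ_i t_i down to z_c; mantle fills any gap and the z_c terms cancel.
Column 1: 20.6×2900 + 20.3×2930 + (z_c − 40.9)×3370
Column 2: 0.407×0 + 2.07×907 + 12.3×2710 + x×3020 + (z_c − 0.407 − 14.37 − x)×3370
The z_c×3370 term appears on both sides and cancels. Collect the known terms of each column as K = Σ(ρt)_known − 3370 × (depth of known layers): K_1 = 119219 − 3370×40.9 = −18614; K_2 = 35210.49 − 3370×(0.407 + 14.37) = −14588.
Balance: K_1 = K_2 − x×(3370 − 3020), so x = (K_2 − K_1)/(3370 − 3020) = 4026/350 = 11.5 km.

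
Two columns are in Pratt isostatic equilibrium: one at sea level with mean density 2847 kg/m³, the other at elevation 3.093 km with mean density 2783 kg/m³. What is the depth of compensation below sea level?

134 km

ρ_ref D = ρ (D + h) → D (ρ_ref − ρ) = ρ h.
D = ρ h/(ρ_ref − ρ) = 2783 × 3.093 km/(2847 − 2783) = 134 km.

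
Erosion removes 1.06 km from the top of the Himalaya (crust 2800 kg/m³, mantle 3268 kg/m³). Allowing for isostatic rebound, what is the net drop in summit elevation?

0.152 km

Rebound u = e ρ_c/ρ_m = 1.06 km × 2800/3268 = 0.9082 km.
Net surface drop = e − u = 1.06 km − 0.9082 km = e (ρ_m − ρ_c)/ρ_m = 0.152 km.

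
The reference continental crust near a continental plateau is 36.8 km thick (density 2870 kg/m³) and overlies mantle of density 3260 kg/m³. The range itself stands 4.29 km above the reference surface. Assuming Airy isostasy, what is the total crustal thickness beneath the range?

72.7 km

Root depth r = h ρ_c / (ρ_m − ρ_c) = 4.29 km × 2870 / 390 = 31.57 km.
Total thickness = T + h + r = 36.8 km + 4.29 km + 31.57 km = 72.7 km.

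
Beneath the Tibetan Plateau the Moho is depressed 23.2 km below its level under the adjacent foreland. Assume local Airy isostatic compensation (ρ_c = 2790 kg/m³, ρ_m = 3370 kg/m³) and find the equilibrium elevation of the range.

4.82 km

By Archimedes' principle applied to the lithosphere: ρ_c h = (ρ_m − ρ_c) r.
h = r (ρ_m − ρ_c) / ρ_c = 23.2 km × (3370 − 2790) / 2790 = 4.82 km.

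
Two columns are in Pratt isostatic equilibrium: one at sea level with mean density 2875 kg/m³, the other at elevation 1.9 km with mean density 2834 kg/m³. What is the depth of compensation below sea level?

ρ_ref D = ρ (D + h) → D (ρ_ref − ρ) = ρ h.
D = ρ h/(ρ_ref − ρ) = 2834 × 1.9 km/(2875 − 2834) = 131 km.

131 km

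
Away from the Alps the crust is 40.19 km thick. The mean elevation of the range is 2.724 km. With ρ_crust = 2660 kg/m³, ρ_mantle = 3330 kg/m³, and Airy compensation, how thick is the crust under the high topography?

Root depth r = h ρ_c / (ρ_m − ρ_c) = 2.724 km × 2660 / 670 = 10.81 km.
Total thickness = T + h + r = 40.19 km + 2.724 km + 10.81 km = 53.7 km.

53.7 km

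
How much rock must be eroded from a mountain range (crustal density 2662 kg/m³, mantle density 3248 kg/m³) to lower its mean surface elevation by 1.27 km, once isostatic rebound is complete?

7.04 km

Net drop Δ = e − u = e − e ρ_c/ρ_m = e (ρ_m − ρ_c)/ρ_m.
e = Δ ρ_m/(ρ_m − ρ_c) = 1.27 km × 3248/586 = 7.04 km.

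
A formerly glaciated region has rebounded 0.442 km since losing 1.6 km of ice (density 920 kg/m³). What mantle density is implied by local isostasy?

3330 kg/m³

ρ_m = ρ_ice t / u = 920 × 1.6 km/0.442 km = 3330 kg/m³.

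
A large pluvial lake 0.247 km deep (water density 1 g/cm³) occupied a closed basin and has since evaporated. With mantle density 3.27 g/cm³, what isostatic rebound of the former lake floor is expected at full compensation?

0.0755 km

u = d ρ_w/ρ_m = 0.247 km × 1/3.27 = 0.0755 km.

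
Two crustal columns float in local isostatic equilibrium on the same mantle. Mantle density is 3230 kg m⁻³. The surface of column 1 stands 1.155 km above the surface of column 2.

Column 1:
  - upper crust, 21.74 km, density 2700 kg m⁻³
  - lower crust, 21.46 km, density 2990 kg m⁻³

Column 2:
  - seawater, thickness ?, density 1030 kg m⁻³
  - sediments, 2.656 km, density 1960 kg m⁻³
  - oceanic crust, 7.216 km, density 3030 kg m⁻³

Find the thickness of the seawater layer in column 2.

3.69 km

Take the compensation level at the base of the deeper column (depth z_c below the surface of column 1) and equate Σ ρ_i t_i down to z_c; mantle fills any gap and the z_c terms cancel.
Column 1: 21.74×2700 + 21.46×2990 + (z_c − 43.2)×3230
Column 2: 1.155×0 + x×1030 + 2.656×1960 + 7.216×3030 + (z_c − 1.155 − 9.872 − x)×3230
The z_c×3230 term appears on both sides and cancels. Collect the known terms of each column as K = Σ(ρt)_known − 3230 × (depth of known layers): K_1 = 122863.4 − 3230×43.2 = −16672.6; K_2 = 27070.24 − 3230×(1.155 + 9.872) = −8546.97.
Balance: K_1 = K_2 − x×(3230 − 1030), so x = (K_2 − K_1)/(3230 − 1030) = 8125.63/2200 = 3.69 km.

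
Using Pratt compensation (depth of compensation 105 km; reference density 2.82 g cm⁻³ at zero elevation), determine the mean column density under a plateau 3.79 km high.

2.72 g cm⁻³

Pratt balance: ρ_ref D = ρ (D + h).
ρ = ρ_ref D/(D + h) = 2.82 × 105 km/(105 km + 3.79 km) = 2.72 g cm⁻³.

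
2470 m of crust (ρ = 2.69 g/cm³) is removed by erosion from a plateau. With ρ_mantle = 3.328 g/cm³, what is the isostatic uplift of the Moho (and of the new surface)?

Unloading: uplift u = e ρ_c/ρ_m = 2470 m × 2.69/3.328 = 2000 m.

2000 m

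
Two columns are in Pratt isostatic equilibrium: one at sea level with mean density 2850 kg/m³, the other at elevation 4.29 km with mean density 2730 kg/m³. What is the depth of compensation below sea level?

ρ_ref D = ρ (D + h) → D (ρ_ref − ρ) = ρ h.
D = ρ h/(ρ_ref − ρ) = 2730 × 4.29 km/(2850 − 2730) = 97.6 km.

97.6 km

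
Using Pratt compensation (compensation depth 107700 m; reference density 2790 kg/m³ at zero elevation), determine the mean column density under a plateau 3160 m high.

Pratt balance: ρ_ref D = ρ (D + h).
ρ = ρ_ref D/(D + h) = 2790 × 107700 m/(107700 m + 3160 m) = 2710 kg/m³.

2710 kg/m³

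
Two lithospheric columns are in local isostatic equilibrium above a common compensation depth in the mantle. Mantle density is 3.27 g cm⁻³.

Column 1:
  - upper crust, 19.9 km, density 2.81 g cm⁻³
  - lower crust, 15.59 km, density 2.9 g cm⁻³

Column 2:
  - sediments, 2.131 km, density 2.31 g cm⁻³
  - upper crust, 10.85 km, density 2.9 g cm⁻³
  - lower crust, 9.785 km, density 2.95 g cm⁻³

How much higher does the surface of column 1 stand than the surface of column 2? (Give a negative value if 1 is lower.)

For any compensation level in the mantle, the mantle terms cancel and isostasy reduces to e = (Σt_1 − Σt_2) − (Σ(ρt)_1 − Σ(ρt)_2) / ρ_m.
Σt_1 = 35.49 km; Σt_2 = 22.766 km; Σ(ρt)_1 = 101.13; Σ(ρt)_2 = 65.25336 (in km·g cm⁻³).
e = (35.49 − 22.766) − (101.13 − 65.25336) / 3.27 = 1.75 km.

1.75 km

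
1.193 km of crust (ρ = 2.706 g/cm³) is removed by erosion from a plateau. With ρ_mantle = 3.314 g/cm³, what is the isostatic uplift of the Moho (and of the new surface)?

Unloading: uplift u = e ρ_c/ρ_m = 1.193 km × 2.706/3.314 = 0.974 km.

0.974 km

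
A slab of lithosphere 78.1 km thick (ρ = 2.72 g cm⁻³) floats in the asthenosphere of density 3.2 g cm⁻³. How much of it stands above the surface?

11.7 km

Floating equilibrium: submerged depth d = t ρ_obj/ρ_fluid = 78.1 km × 2.72/3.2 = 66.39 km.
Freeboard = t − d = 78.1 km − 66.39 km = 11.7 km.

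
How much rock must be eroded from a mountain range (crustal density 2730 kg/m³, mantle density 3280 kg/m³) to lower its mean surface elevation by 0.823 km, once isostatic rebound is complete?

4.91 km

Net drop Δ = e − u = e − e ρ_c/ρ_m = e (ρ_m − ρ_c)/ρ_m.
e = Δ ρ_m/(ρ_m − ρ_c) = 0.823 km × 3280/550 = 4.91 km.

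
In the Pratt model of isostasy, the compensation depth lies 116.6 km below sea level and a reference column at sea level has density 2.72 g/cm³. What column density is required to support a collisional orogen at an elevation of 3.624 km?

Pratt balance: ρ_ref D = ρ (D + h).
ρ = ρ_ref D/(D + h) = 2.72 × 116.6 km/(116.6 km + 3.624 km) = 2.64 g/cm³.

2.64 g/cm³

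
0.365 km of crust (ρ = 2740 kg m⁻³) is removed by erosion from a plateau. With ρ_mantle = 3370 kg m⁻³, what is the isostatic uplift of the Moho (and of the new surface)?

Unloading: uplift u = e ρ_c/ρ_m = 0.365 km × 2740/3370 = 0.297 km.

0.297 km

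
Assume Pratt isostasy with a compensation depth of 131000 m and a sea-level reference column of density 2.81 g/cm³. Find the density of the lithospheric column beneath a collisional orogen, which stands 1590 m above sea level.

2.78 g/cm³

Pratt balance: ρ_ref D = ρ (D + h).
ρ = ρ_ref D/(D + h) = 2.81 × 131000 m/(131000 m + 1590 m) = 2.78 g/cm³.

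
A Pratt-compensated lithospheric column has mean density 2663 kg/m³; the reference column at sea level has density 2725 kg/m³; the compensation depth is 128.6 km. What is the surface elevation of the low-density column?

2.99 km

ρ_ref D = ρ (D + h) → h = D (ρ_ref − ρ)/ρ.
h = 128.6 km × (2725 − 2663)/2663 = 2.99 km.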